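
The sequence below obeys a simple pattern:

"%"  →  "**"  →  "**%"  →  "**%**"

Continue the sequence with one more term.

From term 3 onward, concatenate the last term with the second-to-last: **·% = **%, **%·** = **%**, …
Continuing: **%** · **% gives term 5.

**%****%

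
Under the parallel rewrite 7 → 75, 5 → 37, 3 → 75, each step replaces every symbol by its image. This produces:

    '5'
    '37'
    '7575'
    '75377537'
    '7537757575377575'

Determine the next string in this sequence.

75377575753775377537757575377537

φ(7537757575377575) expands symbol-by-symbol to 75 37 75 75 75 37 75 37 75 37 75 75 75 37 75 37; joining the 16 pieces gives the next term.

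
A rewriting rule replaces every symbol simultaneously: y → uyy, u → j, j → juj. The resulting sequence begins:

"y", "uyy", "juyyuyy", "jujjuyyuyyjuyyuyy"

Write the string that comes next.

jujjjujjujjuyyuyyjuyyuyyjujjuyyuyyjuyyuyy

Replace each of the 17 characters of jujjuyyuyyjuyyuyy in place — juj j juj juj j uyy uyy j uyy uyy juj j uyy uyy j uyy uyy — and concatenate.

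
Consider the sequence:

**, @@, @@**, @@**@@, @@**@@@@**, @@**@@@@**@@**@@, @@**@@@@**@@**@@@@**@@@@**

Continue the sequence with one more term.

@@**@@@@**@@**@@@@**@@@@**@@**@@@@**@@**@@

This is a Fibonacci-style word recurrence s(k) = s(k−1)·s(k−2): e.g. @@·** = @@**.
So term 8 is @@**@@@@**@@**@@@@**@@@@**·@@**@@@@**@@**@@.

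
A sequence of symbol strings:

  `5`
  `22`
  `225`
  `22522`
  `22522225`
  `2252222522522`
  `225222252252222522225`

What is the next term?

2252222522522225222252252222522522

This is a Fibonacci-style word recurrence s(k) = s(k−1)·s(k−2): e.g. 22·5 = 225.
So term 8 is 225222252252222522225·2252222522522.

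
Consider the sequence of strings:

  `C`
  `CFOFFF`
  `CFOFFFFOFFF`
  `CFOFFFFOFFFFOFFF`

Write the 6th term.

Each term is the previous one with FOFFF appended.
From CFOFFFFOFFFFOFFF, 2 further steps: CFOFFFFOFFFFOFFF → CFOFFFFOFFFFOFFFFOFFF → (answer).

CFOFFFFOFFFFOFFFFOFFFFOFFF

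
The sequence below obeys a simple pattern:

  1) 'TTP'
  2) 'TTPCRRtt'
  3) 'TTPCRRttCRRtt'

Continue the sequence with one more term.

Every step adds CRRtt to the end: s(k+1) = s(k)·CRRtt.
So the next term is TTPCRRttCRRtt·CRRtt.

TTPCRRttCRRttCRRtt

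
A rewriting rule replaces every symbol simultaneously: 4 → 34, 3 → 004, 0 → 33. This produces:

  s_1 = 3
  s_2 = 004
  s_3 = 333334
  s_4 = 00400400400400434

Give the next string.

φ(00400400400400434) expands symbol-by-symbol to 33 33 34 33 33 34 33 33 34 33 33 34 33 33 34 004 34; joining the 17 pieces gives the next term.

33333433333433333433333433333400434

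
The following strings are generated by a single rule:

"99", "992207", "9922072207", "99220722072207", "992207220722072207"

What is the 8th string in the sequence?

992207220722072207220722072207

Every step adds 2207 to the end: s(k+1) = s(k)·2207.
From 992207220722072207, 3 further steps: 992207220722072207 → 9922072207220722072207 → 99220722072207220722072207 → (answer).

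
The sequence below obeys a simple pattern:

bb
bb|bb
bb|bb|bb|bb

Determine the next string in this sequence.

Each string is two copies of the previous one joined by '|'.
Doubling bb|bb|bb|bb with '|' between the halves:

bb|bb|bb|bb|bb|bb|bb|bb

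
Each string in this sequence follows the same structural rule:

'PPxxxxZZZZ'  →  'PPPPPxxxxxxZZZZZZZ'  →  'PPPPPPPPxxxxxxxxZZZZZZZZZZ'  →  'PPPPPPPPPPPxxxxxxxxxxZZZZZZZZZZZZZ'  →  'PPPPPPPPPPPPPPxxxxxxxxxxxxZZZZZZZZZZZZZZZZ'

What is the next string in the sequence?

PPPPPPPPPPPPPPPPPxxxxxxxxxxxxxxZZZZZZZZZZZZZZZZZZZ

The n-th term is 3n-1 P's then 2n+2 x's then 3n+1 Z's (n = 1, 2, …).
At n = 6 the blocks have lengths 17, 14, 19.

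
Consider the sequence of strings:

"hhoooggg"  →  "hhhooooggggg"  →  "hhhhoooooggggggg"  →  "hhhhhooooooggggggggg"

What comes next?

hhhhhhoooooooggggggggggg

The n-th term is n h's then n+1 o's then 2n-1 g's, where the shown terms are n = 2, 3, 4, 5.
Setting n = 6 gives 6, 7, 11 characters in each block.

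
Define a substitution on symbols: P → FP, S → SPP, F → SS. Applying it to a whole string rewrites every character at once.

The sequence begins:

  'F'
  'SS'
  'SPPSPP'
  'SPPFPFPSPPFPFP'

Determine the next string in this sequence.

Applying the rule to each of the 14 symbols of SPPFPFPSPPFPFP gives the pieces SPP FP FP SS FP SS FP SPP FP FP SS FP SS FP, which concatenate to the answer.

SPPFPFPSSFPSSFPSPPFPFPSSFPSSFP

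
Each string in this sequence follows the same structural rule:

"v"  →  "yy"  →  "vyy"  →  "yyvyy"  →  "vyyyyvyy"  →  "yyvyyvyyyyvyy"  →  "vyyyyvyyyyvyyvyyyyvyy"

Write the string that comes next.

From term 3 onward, concatenate the second-to-last term with the last: v·yy = vyy, yy·vyy = yyvyy, …
Continuing: yyvyyvyyyyvyy · vyyyyvyyyyvyyvyyyyvyy gives term 8.

yyvyyvyyyyvyyvyyyyvyyyyvyyvyyyyvyy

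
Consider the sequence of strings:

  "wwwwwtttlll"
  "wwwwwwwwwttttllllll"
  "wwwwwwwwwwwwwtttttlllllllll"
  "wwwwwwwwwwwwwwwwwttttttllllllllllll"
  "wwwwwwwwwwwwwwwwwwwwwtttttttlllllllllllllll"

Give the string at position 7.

Term n consists of 4n+1 w's, followed by n+2 t's, followed by 3n l's (n = 1, 2, …).
At n = 7 the blocks have lengths 29, 9, 21.

wwwwwwwwwwwwwwwwwwwwwwwwwwwwwtttttttttlllllllllllllllllllll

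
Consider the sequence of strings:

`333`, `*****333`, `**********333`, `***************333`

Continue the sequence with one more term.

Each term is the previous one with ***** prepended.
Applying this once more to ***************333:

********************333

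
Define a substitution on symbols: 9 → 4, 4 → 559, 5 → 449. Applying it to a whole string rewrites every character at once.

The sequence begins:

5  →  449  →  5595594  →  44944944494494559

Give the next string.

Rewriting the 17 symbols of 44944944494494559 one by one yields 559 559 4 559 559 4 559 559 559 4 559 559 4 559 449 449 4; concatenated:

55955945595594559559559455955945594494494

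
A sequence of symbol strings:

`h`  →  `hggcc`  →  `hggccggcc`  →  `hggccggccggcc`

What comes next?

The strings grow by a fixed suffix ggcc each time.
One more step from hggccggccggcc gives the answer.

hggccggccggccggcc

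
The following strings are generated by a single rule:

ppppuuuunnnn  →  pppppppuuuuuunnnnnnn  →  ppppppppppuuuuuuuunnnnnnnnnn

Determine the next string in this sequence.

Term n consists of 3n+1 p's, followed by 2n+2 u's, followed by 3n+1 n's (n = 1, 2, …).
For the next term, n = 4, so the run lengths are 13, 10, 13.

pppppppppppppuuuuuuuuuunnnnnnnnnnnnn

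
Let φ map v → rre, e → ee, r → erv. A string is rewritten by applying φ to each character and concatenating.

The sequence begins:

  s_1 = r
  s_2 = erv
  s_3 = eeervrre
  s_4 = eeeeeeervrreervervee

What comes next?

eeeeeeeeeeeeeeervrreerverveeeeervrreeeervrreeeee

Replace each of the 20 characters of eeeeeeervrreervervee in place — ee ee ee ee ee ee ee erv rre erv erv ee ee erv rre ee erv rre ee ee — and concatenate.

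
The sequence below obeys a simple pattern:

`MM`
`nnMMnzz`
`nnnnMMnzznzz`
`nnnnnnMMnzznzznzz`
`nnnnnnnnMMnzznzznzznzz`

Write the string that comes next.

Each term wraps the previous one in nn on the left and nzz on the right.
Applying this once more to nnnnnnnnMMnzznzznzznzz:

nnnnnnnnnnMMnzznzznzznzznzz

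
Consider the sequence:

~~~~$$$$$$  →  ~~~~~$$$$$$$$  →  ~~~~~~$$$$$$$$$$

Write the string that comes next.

~~~~~~~$$$$$$$$$$$$

Reading off run lengths: ~ runs 4, 5, 6; $ runs 6, 8, 10 — each is linear in n, where the shown terms are n = 3, 4, 5.
Setting n = 6 gives 7, 12 characters in each block.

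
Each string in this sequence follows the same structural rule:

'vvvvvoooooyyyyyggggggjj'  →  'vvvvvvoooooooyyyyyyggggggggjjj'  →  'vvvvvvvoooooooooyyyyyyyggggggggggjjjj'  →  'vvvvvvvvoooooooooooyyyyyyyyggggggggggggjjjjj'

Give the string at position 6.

The n-th term is n+3 v's then 2n+1 o's then n+3 y's then 2n+2 g's then n j's, where the shown terms are n = 2, 3, 4, 5.
At n = 7 the blocks have lengths 10, 15, 10, 16, 7.

vvvvvvvvvvoooooooooooooooyyyyyyyyyyggggggggggggggggjjjjjjj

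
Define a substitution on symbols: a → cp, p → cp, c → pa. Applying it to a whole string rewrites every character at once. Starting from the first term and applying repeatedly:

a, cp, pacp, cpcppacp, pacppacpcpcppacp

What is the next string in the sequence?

Replace each of the 16 characters of pacppacpcpcppacp in place — cp cp pa cp cp cp pa cp pa cp pa cp cp cp pa cp — and concatenate.

cpcppacpcpcppacppacppacpcpcppacp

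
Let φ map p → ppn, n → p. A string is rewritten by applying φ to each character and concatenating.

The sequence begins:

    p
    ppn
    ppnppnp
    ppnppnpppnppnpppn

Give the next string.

Applying the rule to each of the 17 symbols of ppnppnpppnppnpppn gives the pieces ppn ppn p ppn ppn p ppn ppn ppn p ppn ppn p ppn ppn ppn p, which concatenate to the answer.

ppnppnpppnppnpppnppnppnpppnppnpppnppnppnp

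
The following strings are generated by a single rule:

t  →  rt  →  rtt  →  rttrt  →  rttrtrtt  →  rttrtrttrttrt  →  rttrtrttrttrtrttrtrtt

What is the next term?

rttrtrttrttrtrttrtrttrttrtrttrttrt

From term 3 onward, concatenate the last term with the second-to-last: rt·t = rtt, rtt·rt = rttrt, …
Continuing: rttrtrttrttrtrttrtrtt · rttrtrttrttrt gives term 8.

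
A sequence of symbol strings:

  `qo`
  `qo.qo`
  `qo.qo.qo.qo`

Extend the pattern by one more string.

Every step duplicates the string with '.' between the halves.
So the next term is two copies of qo.qo.qo.qo with '.' between the halves.

qo.qo.qo.qo.qo.qo.qo.qo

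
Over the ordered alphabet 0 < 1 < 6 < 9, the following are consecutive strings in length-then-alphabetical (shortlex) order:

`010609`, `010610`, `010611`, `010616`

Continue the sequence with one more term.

010619

The successor of 010616 increments the rightmost position that isn't already 9 and resets every position after it to 0.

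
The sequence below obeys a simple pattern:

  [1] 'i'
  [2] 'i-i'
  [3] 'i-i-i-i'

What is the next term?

Each string is two copies of the previous one joined by '-'.
Doubling i-i-i-i with '-' between the halves:

i-i-i-i-i-i-i-i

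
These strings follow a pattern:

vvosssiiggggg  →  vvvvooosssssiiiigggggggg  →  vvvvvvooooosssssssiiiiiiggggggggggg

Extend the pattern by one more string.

vvvvvvvvooooooosssssssssiiiiiiiigggggggggggggg

The n-th term is 2n v's then 2n-1 o's then 2n+1 s's then 2n i's then 3n+2 g's (n = 1, 2, …).
At n = 4 the blocks have lengths 8, 7, 9, 8, 14.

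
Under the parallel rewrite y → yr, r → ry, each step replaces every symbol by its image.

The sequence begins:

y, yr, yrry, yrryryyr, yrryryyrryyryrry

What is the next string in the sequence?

Replace each of the 16 characters of yrryryyrryyryrry in place — yr ry ry yr ry yr yr ry ry yr yr ry yr ry ry yr — and concatenate.

yrryryyrryyryrryryyryrryyrryryyr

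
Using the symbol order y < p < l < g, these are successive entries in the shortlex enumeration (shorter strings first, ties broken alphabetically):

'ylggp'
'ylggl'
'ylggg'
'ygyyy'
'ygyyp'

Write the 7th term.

Advancing 2 positions from ygyyp through ygyyp → ygyyl reaches term 7.

ygyyg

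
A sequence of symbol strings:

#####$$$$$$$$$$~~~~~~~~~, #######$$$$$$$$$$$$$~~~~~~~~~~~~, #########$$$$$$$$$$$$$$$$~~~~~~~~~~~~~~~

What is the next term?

Each string has the form #^{2n-1} $^{3n+1} ~^{3n}, where the shown terms are n = 3, 4, 5.
At n = 6 the blocks have lengths 11, 19, 18.

###########$$$$$$$$$$$$$$$$$$$~~~~~~~~~~~~~~~~~~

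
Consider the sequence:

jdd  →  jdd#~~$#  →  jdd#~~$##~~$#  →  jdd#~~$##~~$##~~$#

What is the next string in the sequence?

Every step adds #~~$# to the end: s(k+1) = s(k)·#~~$#.
Applying this once more to jdd#~~$##~~$##~~$#:

jdd#~~$##~~$##~~$##~~$#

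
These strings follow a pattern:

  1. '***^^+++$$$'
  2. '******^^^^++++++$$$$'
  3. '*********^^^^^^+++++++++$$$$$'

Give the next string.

Term n consists of 3n *'s, followed by 2n ^'s, followed by 3n +'s, followed by n+2 $'s (n = 1, 2, …).
Setting n = 4 gives 12, 8, 12, 6 characters in each block.

************^^^^^^^^++++++++++++$$$$$$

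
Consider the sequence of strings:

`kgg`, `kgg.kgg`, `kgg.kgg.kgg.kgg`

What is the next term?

s(k+1) = s(k)·.·s(k) — each term doubles the last with '.' between the halves.
Doubling kgg.kgg.kgg.kgg with '.' between the halves:

kgg.kgg.kgg.kgg.kgg.kgg.kgg.kgg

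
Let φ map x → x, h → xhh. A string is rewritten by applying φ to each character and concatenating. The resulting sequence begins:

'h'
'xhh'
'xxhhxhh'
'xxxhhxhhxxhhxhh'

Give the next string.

xxxxhhxhhxxhhxhhxxxhhxhhxxhhxhh

Applying the rule to each of the 15 symbols of xxxhhxhhxxhhxhh gives the pieces x x x xhh xhh x xhh xhh x x xhh xhh x xhh xhh, which concatenate to the answer.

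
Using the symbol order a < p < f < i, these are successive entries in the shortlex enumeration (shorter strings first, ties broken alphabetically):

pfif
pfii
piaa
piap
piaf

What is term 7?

pipa

Continuing the enumeration 2 steps past piaf: piaf → piai → (answer).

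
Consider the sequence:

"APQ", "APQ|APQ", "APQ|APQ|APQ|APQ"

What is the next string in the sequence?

Every step duplicates the string with '|' between the halves.
Doubling APQ|APQ|APQ|APQ with '|' between the halves:

APQ|APQ|APQ|APQ|APQ|APQ|APQ|APQ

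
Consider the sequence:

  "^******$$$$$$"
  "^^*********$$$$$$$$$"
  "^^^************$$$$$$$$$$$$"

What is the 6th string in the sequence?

The n-th term is n-1 ^'s then 3n *'s then 3n $'s, where the shown terms are n = 2, 3, 4.
At n = 7 the blocks have lengths 6, 21, 21.

^^^^^^*********************$$$$$$$$$$$$$$$$$$$$$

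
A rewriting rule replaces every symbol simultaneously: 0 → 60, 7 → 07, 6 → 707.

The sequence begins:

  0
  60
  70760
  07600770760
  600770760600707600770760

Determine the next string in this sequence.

70760600707600770760707606007600770760600707600770760

φ(600770760600707600770760) expands symbol-by-symbol to 707 60 60 07 07 60 07 707 60 707 60 60 07 60 07 707 60 60 07 07 60 07 707 60; joining the 24 pieces gives the next term.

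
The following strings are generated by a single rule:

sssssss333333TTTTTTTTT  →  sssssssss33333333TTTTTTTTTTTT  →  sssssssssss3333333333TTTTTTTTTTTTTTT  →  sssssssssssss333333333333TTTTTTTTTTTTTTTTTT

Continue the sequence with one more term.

Each string has the form s^{2n+1} 3^{2n} T^{3n}, where the shown terms are n = 3, 4, 5, 6.
At n = 7 the blocks have lengths 15, 14, 21.

sssssssssssssss33333333333333TTTTTTTTTTTTTTTTTTTTT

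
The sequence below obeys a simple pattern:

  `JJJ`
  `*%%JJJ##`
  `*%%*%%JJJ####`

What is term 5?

s(k+1) = *%%·s(k)·##, so each term gains *%% as a prefix and ## as a suffix.
From *%%*%%JJJ####, 2 further steps: *%%*%%JJJ#### → *%%*%%*%%JJJ###### → (answer).

*%%*%%*%%*%%JJJ########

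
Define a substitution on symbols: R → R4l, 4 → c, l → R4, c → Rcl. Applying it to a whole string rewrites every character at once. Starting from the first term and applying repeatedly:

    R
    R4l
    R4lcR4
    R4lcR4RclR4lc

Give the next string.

φ(R4lcR4RclR4lc) expands symbol-by-symbol to R4l c R4 Rcl R4l c R4l Rcl R4 R4l c R4 Rcl; joining the 13 pieces gives the next term.

R4lcR4RclR4lcR4lRclR4R4lcR4Rcl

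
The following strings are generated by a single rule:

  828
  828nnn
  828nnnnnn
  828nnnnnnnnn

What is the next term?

828nnnnnnnnnnnn

The strings grow by a fixed suffix nnn each time.
One more step from 828nnnnnnnnn gives the answer.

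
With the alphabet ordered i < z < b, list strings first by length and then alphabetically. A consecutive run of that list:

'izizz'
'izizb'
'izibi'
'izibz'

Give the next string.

izibb

The successor of izibz increments the rightmost position that isn't already b and resets every position after it to i.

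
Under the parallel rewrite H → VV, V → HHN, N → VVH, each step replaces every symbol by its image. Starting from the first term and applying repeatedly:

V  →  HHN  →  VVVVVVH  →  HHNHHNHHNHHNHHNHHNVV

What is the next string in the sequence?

VVVVVVHVVVVVVHVVVVVVHVVVVVVHVVVVVVHVVVVVVHHHNHHN

Replace each of the 20 characters of HHNHHNHHNHHNHHNHHNVV in place — VV VV VVH VV VV VVH VV VV VVH VV VV VVH VV VV VVH VV VV VVH HHN HHN — and concatenate.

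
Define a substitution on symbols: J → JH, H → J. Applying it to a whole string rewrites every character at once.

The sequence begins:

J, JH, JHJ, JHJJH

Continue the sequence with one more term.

JHJJHJHJ

Rewriting each symbol of JHJJH: J→JH, H→J, J→JH, J→JH, H→J, which concatenates to JH J JH JH J.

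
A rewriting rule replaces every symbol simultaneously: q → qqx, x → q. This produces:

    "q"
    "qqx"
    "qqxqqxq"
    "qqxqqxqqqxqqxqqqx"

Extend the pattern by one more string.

Rewriting the 17 symbols of qqxqqxqqqxqqxqqqx one by one yields qqx qqx q qqx qqx q qqx qqx qqx q qqx qqx q qqx qqx qqx q; concatenated:

qqxqqxqqqxqqxqqqxqqxqqxqqqxqqxqqqxqqxqqxq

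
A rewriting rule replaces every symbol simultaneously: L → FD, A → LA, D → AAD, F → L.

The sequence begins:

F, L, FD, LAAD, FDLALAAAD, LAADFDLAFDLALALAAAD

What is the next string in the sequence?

FDLALAAADLAADFDLALAADFDLAFDLAFDLALALAAAD

Applying the rule to each of the 19 symbols of LAADFDLAFDLALALAAAD gives the pieces FD LA LA AAD L AAD FD LA L AAD FD LA FD LA FD LA LA LA AAD, which concatenate to the answer.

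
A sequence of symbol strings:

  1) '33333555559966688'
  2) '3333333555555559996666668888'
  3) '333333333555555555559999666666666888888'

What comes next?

33333333333555555555555559999966666666666688888888

Each string has the form 3^{2n+3} 5^{3n+2} 9^{n+1} 6^{3n} 8^{2n} (n = 1, 2, …).
At n = 4 the blocks have lengths 11, 14, 5, 12, 8.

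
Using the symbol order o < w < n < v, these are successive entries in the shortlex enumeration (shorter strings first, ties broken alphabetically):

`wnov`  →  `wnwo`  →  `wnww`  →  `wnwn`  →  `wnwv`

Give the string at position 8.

Stepping forward 3 times from wnwv: wnwv → wnno → wnnw, then the target.

wnnn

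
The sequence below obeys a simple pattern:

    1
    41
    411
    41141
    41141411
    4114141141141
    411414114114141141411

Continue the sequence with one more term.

4114141141141411414114114141141141

From term 3 onward, concatenate the last term with the second-to-last: 41·1 = 411, 411·41 = 41141, …
Continuing: 411414114114141141411 · 4114141141141 gives term 8.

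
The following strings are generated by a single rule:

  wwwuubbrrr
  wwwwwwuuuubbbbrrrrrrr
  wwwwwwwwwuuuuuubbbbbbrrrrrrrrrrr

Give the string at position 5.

wwwwwwwwwwwwwwwuuuuuuuuuubbbbbbbbbbrrrrrrrrrrrrrrrrrrr

Term n consists of 3n w's, followed by 2n u's, followed by 2n b's, followed by 4n-1 r's (n = 1, 2, …).
At n = 5 the blocks have lengths 15, 10, 10, 19.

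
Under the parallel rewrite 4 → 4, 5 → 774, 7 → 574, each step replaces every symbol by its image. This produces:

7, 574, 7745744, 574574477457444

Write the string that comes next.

7745744774574445745744774574444

Replace each of the 15 characters of 574574477457444 in place — 774 574 4 774 574 4 4 574 574 4 774 574 4 4 4 — and concatenate.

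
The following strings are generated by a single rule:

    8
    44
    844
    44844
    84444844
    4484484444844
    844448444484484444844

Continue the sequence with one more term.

4484484444844844448444484484444844

This is a Fibonacci-style word recurrence s(k) = s(k−2)·s(k−1): e.g. 8·44 = 844.
The next term joins 4484484444844 and 844448444484484444844.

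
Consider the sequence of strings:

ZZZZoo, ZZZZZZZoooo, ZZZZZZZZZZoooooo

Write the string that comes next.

ZZZZZZZZZZZZZoooooooo

The n-th term is 3n+1 Z's then 2n o's (n = 1, 2, …).
Setting n = 4 gives 13, 8 characters in each block.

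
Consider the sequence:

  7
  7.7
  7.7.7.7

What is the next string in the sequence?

7.7.7.7.7.7.7.7

Each string is two copies of the previous one joined by '.'.
One more doubling of 7.7.7.7 gives the answer.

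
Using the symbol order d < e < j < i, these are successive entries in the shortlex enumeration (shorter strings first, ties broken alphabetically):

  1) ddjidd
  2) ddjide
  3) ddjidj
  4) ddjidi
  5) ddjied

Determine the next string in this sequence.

The successor of ddjied increments the rightmost position that isn't already i and resets every position after it to d.

ddjiee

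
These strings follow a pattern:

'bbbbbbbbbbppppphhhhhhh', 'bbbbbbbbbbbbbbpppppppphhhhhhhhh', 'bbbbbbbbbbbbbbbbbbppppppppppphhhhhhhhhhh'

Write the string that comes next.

The n-th term is 4n+2 b's then 3n-1 p's then 2n+3 h's, where the shown terms are n = 2, 3, 4.
For the next term, n = 5, so the run lengths are 22, 14, 13.

bbbbbbbbbbbbbbbbbbbbbbpppppppppppppphhhhhhhhhhhhh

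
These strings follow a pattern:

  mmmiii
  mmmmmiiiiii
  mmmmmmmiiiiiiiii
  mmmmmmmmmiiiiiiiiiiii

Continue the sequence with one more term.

mmmmmmmmmmmiiiiiiiiiiiiiii

Reading off run lengths: m runs 3, 5, 7, 9; i runs 3, 6, 9, 12 — each is linear in n (n = 1, 2, …).
Setting n = 5 gives 11, 15 characters in each block.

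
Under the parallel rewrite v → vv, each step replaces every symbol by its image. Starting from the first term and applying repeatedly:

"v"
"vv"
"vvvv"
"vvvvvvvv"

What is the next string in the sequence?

Expanding vvvvvvvv: v→vv, v→vv, v→vv, v→vv, v→vv, v→vv, v→vv, v→vv. Concatenated: vv vv vv vv vv vv vv vv.

vvvvvvvvvvvvvvvv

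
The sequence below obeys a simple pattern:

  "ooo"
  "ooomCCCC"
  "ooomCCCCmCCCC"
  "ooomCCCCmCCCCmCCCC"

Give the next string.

Each term is the previous one with mCCCC appended.
So the next term is ooomCCCCmCCCCmCCCC·mCCCC.

ooomCCCCmCCCCmCCCCmCCCC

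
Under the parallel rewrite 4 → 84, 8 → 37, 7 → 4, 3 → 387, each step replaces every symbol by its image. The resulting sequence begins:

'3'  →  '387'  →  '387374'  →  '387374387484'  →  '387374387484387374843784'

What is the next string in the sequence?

387374387484387374843784387374387484378438743784

Replace each of the 24 characters of 387374387484387374843784 in place — 387 37 4 387 4 84 387 37 4 84 37 84 387 37 4 387 4 84 37 84 387 4 37 84 — and concatenate.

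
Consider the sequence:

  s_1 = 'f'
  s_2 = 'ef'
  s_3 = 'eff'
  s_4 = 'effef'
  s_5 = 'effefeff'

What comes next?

effefeffeffef

From term 3 onward, concatenate the last term with the second-to-last: ef·f = eff, eff·ef = effef, …
Continuing: effefeff · effef gives term 6.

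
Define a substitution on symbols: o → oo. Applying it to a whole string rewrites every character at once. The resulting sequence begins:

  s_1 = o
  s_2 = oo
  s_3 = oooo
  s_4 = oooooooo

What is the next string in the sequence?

oooooooooooooooo

Expanding oooooooo: o→oo, o→oo, o→oo, o→oo, o→oo, o→oo, o→oo, o→oo. Concatenated: oo oo oo oo oo oo oo oo.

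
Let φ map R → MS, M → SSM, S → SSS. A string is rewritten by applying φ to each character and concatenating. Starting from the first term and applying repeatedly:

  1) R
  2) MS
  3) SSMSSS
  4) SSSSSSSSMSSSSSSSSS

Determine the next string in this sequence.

Replace each of the 18 characters of SSSSSSSSMSSSSSSSSS in place — SSS SSS SSS SSS SSS SSS SSS SSS SSM SSS SSS SSS SSS SSS SSS SSS SSS SSS — and concatenate.

SSSSSSSSSSSSSSSSSSSSSSSSSSMSSSSSSSSSSSSSSSSSSSSSSSSSSS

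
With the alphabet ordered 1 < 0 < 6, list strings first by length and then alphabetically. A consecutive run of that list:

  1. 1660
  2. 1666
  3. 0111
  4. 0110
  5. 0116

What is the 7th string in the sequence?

Advancing 2 positions from 0116 through 0116 → 0101 reaches term 7.

0100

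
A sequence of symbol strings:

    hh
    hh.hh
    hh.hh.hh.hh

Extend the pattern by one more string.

Every step duplicates the string with '.' between the halves.
So the next term is two copies of hh.hh.hh.hh with '.' between the halves.

hh.hh.hh.hh.hh.hh.hh.hh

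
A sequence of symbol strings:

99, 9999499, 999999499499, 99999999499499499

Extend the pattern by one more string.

9999999999499499499499

Each term wraps the previous one in 99 on the left and 499 on the right.
One more step from 99999999499499499 gives the answer.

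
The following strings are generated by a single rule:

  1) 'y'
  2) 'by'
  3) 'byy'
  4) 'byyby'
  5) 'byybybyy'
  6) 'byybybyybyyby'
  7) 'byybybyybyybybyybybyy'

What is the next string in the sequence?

From term 3 onward, concatenate the last term with the second-to-last: by·y = byy, byy·by = byyby, …
Continuing: byybybyybyybybyybybyy · byybybyybyyby gives term 8.

byybybyybyybybyybybyybyybybyybyyby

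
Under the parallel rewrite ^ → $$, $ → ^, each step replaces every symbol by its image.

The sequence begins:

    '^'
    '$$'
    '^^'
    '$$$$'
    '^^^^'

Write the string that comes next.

$$$$$$$$

Expanding ^^^^: ^→$$, ^→$$, ^→$$, ^→$$. Concatenated: $$ $$ $$ $$.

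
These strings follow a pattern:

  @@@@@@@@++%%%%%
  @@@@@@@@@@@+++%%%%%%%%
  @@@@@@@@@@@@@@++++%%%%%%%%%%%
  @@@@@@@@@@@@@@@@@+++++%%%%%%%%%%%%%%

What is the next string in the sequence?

Each string has the form @^{3n+2} +^{n} %^{3n-1}, where the shown terms are n = 2, 3, 4, 5.
Setting n = 6 gives 20, 6, 17 characters in each block.

@@@@@@@@@@@@@@@@@@@@++++++%%%%%%%%%%%%%%%%%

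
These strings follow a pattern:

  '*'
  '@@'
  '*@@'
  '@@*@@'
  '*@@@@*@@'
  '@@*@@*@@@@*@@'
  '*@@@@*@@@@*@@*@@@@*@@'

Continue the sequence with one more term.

Each term (from the third on) is the two preceding terms concatenated in order: term 3 = *·@@ = *@@.
So term 8 is @@*@@*@@@@*@@·*@@@@*@@@@*@@*@@@@*@@.

@@*@@*@@@@*@@*@@@@*@@@@*@@*@@@@*@@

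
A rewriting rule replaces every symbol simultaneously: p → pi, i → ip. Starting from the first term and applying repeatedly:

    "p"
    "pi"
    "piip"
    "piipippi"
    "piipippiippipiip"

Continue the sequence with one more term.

Applying the rule to each of the 16 symbols of piipippiippipiip gives the pieces pi ip ip pi ip pi pi ip ip pi pi ip pi ip ip pi, which concatenate to the answer.

piipippiippipiipippipiippiipippi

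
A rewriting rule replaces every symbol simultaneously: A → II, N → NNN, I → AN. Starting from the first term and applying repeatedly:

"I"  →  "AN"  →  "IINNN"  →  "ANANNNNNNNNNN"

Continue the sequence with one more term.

Rewriting the 13 symbols of ANANNNNNNNNNN one by one yields II NNN II NNN NNN NNN NNN NNN NNN NNN NNN NNN NNN; concatenated:

IINNNIINNNNNNNNNNNNNNNNNNNNNNNNNNNNNN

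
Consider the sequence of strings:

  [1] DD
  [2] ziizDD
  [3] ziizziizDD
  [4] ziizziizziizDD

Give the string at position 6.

Every step adds ziiz at the front: s(k+1) = ziiz·s(k).
From ziizziizziizDD, 2 further steps: ziizziizziizDD → ziizziizziizziizDD → (answer).

ziizziizziizziizziizDD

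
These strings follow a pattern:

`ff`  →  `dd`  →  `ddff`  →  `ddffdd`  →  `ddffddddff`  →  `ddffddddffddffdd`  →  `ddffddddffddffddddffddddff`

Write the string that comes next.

Each term (from the third on) is the previous term followed by the one before it: term 3 = dd·ff = ddff.
So term 8 is ddffddddffddffddddffddddff·ddffddddffddffdd.

ddffddddffddffddddffddddffddffddddffddffdd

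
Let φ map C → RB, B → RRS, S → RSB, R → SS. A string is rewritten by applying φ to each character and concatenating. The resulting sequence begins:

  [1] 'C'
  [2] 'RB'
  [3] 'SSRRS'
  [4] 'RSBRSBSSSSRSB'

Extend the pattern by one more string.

SSRSBRRSSSRSBRRSRSBRSBRSBRSBSSRSBRRS

φ(RSBRSBSSSSRSB) expands symbol-by-symbol to SS RSB RRS SS RSB RRS RSB RSB RSB RSB SS RSB RRS; joining the 13 pieces gives the next term.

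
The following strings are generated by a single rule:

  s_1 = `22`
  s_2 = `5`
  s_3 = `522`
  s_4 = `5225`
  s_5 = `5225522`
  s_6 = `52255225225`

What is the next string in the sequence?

From term 3 onward, concatenate the last term with the second-to-last: 5·22 = 522, 522·5 = 5225, …
Continuing: 52255225225 · 5225522 gives term 7.

522552252255225522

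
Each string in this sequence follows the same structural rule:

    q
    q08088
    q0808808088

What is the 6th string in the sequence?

Each term is the previous one with 08088 appended.
From q0808808088, 3 further steps: q0808808088 → q080880808808088 → q08088080880808808088 → (answer).

q0808808088080880808808088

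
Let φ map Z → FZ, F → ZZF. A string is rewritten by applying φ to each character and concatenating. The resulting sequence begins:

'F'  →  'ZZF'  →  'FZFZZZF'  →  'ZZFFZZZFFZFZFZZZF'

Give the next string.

Rewriting the 17 symbols of ZZFFZZZFFZFZFZZZF one by one yields FZ FZ ZZF ZZF FZ FZ FZ ZZF ZZF FZ ZZF FZ ZZF FZ FZ FZ ZZF; concatenated:

FZFZZZFZZFFZFZFZZZFZZFFZZZFFZZZFFZFZFZZZF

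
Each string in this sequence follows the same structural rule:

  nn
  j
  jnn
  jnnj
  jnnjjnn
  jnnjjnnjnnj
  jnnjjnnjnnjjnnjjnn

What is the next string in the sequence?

jnnjjnnjnnjjnnjjnnjnnjjnnjnnj

Each term (from the third on) is the previous term followed by the one before it: term 3 = j·nn = jnn.
So term 8 is jnnjjnnjnnjjnnjjnn·jnnjjnnjnnj.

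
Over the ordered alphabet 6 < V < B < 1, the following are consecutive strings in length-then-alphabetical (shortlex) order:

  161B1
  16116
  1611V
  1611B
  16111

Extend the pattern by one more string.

The successor of 16111 increments the rightmost position that isn't already 1 and resets every position after it to 6.

1V666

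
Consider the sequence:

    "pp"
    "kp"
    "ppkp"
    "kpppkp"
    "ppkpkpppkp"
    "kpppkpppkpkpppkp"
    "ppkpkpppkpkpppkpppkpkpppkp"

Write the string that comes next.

kpppkpppkpkpppkpppkpkpppkpkpppkpppkpkpppkp

Each term (from the third on) is the two preceding terms concatenated in order: term 3 = pp·kp = ppkp.
So term 8 is kpppkpppkpkpppkp·ppkpkpppkpkpppkpppkpkpppkp.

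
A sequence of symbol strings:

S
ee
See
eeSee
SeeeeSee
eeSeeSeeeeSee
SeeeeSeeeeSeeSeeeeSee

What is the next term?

This is a Fibonacci-style word recurrence s(k) = s(k−2)·s(k−1): e.g. S·ee = See.
Continuing: eeSeeSeeeeSee · SeeeeSeeeeSeeSeeeeSee gives term 8.

eeSeeSeeeeSeeSeeeeSeeeeSeeSeeeeSee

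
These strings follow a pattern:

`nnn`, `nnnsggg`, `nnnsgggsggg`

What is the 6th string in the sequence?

nnnsgggsgggsgggsgggsggg

Each term is the previous one with sggg appended.
From nnnsgggsggg, 3 further steps: nnnsgggsggg → nnnsgggsgggsggg → nnnsgggsgggsgggsggg → (answer).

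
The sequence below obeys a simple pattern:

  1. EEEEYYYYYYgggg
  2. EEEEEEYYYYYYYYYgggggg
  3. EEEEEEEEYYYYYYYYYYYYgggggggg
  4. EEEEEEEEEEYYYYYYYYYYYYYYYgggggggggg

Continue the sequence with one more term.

EEEEEEEEEEEEYYYYYYYYYYYYYYYYYYgggggggggggg

Each string has the form E^{2n} Y^{3n} g^{2n}, where the shown terms are n = 2, 3, 4, 5.
For the next term, n = 6, so the run lengths are 12, 18, 12.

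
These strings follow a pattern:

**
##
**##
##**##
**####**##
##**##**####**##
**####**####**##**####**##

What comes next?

This is a Fibonacci-style word recurrence s(k) = s(k−2)·s(k−1): e.g. **·## = **##.
Continuing: ##**##**####**## · **####**####**##**####**## gives term 8.

##**##**####**##**####**####**##**####**##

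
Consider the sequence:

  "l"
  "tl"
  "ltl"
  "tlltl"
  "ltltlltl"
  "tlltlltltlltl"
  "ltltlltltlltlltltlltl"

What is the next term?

tlltlltltlltlltltlltltlltlltltlltl

Each term (from the third on) is the two preceding terms concatenated in order: term 3 = l·tl = ltl.
Continuing: tlltlltltlltl · ltltlltltlltlltltlltl gives term 8.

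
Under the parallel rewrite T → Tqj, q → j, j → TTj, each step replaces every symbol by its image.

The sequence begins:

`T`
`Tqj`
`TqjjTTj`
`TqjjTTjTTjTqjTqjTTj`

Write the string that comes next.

TqjjTTjTTjTqjTqjTTjTqjTqjTTjTqjjTTjTqjjTTjTqjTqjTTj

Applying the rule to each of the 19 symbols of TqjjTTjTTjTqjTqjTTj gives the pieces Tqj j TTj TTj Tqj Tqj TTj Tqj Tqj TTj Tqj j TTj Tqj j TTj Tqj Tqj TTj, which concatenate to the answer.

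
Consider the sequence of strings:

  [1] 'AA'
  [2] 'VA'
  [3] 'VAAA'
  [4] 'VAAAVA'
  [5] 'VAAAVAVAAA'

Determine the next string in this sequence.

Each term (from the third on) is the previous term followed by the one before it: term 3 = VA·AA = VAAA.
Continuing: VAAAVAVAAA · VAAAVA gives term 6.

VAAAVAVAAAVAAAVA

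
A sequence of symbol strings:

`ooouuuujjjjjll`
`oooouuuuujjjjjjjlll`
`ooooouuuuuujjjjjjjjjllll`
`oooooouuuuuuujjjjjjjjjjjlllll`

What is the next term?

Reading off run lengths: o runs 3, 4, 5, 6; u runs 4, 5, 6, 7; j runs 5, 7, 9, 11; l runs 2, 3, 4, 5 — each is linear in n, where the shown terms are n = 2, 3, 4, 5.
At n = 6 the blocks have lengths 7, 8, 13, 6.

ooooooouuuuuuuujjjjjjjjjjjjjllllll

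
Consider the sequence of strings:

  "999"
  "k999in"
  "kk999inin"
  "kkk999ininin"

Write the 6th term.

kkkkk999ininininin

Every step adds k to the front and in to the end of the previous string.
From kkk999ininin, 2 further steps: kkk999ininin → kkkk999inininin → (answer).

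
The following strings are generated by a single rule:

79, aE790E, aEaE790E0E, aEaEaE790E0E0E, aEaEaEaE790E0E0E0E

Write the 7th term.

Every step adds aE to the front and 0E to the end of the previous string.
From aEaEaEaE790E0E0E0E, 2 further steps: aEaEaEaE790E0E0E0E → aEaEaEaEaE790E0E0E0E0E → (answer).

aEaEaEaEaEaE790E0E0E0E0E0E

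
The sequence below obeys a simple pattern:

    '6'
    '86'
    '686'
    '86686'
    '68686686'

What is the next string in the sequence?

8668668686686

From term 3 onward, concatenate the second-to-last term with the last: 6·86 = 686, 86·686 = 86686, …
So term 6 is 86686·68686686.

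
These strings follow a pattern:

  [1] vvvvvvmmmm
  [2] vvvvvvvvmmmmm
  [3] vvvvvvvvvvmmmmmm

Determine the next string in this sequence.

Each string has the form v^{2n} m^{n+1}, where the shown terms are n = 3, 4, 5.
At n = 6 the blocks have lengths 12, 7.

vvvvvvvvvvvvmmmmmmm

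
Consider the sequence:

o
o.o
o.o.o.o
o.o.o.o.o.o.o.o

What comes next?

Every step duplicates the string with '.' between the halves.
Doubling o.o.o.o.o.o.o.o with '.' between the halves:

o.o.o.o.o.o.o.o.o.o.o.o.o.o.o.o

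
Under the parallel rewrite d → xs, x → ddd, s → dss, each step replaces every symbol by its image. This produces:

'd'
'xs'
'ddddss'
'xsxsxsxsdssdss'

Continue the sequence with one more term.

ddddssddddssddddssddddssxsdssdssxsdssdss

Applying the rule to each of the 14 symbols of xsxsxsxsdssdss gives the pieces ddd dss ddd dss ddd dss ddd dss xs dss dss xs dss dss, which concatenate to the answer.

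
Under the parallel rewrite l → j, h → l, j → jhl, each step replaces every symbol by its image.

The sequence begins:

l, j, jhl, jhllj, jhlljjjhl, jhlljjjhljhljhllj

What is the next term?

φ(jhlljjjhljhljhllj) expands symbol-by-symbol to jhl l j j jhl jhl jhl l j jhl l j jhl l j j jhl; joining the 17 pieces gives the next term.

jhlljjjhljhljhlljjhlljjhlljjjhl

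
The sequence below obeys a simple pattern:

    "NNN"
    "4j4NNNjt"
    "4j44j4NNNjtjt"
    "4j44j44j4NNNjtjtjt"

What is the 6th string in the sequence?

Each term wraps the previous one in 4j4 on the left and jt on the right.
From 4j44j44j4NNNjtjtjt, 2 further steps: 4j44j44j4NNNjtjtjt → 4j44j44j44j4NNNjtjtjtjt → (answer).

4j44j44j44j44j4NNNjtjtjtjtjt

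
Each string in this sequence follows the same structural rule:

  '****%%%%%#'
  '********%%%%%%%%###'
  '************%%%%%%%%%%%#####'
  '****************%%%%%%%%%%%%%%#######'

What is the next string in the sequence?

********************%%%%%%%%%%%%%%%%%#########

Each string has the form *^{4n} %^{3n+2} #^{2n-1} (n = 1, 2, …).
Setting n = 5 gives 20, 17, 9 characters in each block.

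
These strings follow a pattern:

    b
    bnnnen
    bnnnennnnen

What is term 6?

The strings grow by a fixed suffix nnnen each time.
From bnnnennnnen, 3 further steps: bnnnennnnen → bnnnennnnennnnen → bnnnennnnennnnennnnen → (answer).

bnnnennnnennnnennnnennnnen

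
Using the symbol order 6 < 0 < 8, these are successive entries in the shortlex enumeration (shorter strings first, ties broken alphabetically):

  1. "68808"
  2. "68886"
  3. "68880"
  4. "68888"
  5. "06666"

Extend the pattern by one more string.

06660

The successor of 06666 increments the rightmost position that isn't already 8 and resets every position after it to 6.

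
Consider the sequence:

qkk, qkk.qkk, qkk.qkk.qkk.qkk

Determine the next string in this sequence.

qkk.qkk.qkk.qkk.qkk.qkk.qkk.qkk

Every step duplicates the string with '.' between the halves.
One more doubling of qkk.qkk.qkk.qkk gives the answer.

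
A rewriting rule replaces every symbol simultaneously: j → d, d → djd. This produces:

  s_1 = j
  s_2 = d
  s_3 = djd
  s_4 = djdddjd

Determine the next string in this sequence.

djdddjddjddjdddjd

Expanding djdddjd: d→djd, j→d, d→djd, d→djd, d→djd, j→d, d→djd. Concatenated: djd d djd djd djd d djd.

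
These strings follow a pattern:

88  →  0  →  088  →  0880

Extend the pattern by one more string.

This is a Fibonacci-style word recurrence s(k) = s(k−1)·s(k−2): e.g. 0·88 = 088.
Continuing: 0880 · 088 gives term 5.

0880088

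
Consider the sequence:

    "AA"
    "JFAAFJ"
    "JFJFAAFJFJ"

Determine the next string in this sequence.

Every step adds JF to the front and FJ to the end of the previous string.
Applying this once more to JFJFAAFJFJ:

JFJFJFAAFJFJFJ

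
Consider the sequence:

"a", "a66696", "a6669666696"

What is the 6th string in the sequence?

a6669666696666966669666696

The strings grow by a fixed suffix 66696 each time.
From a6669666696, 3 further steps: a6669666696 → a666966669666696 → a66696666966669666696 → (answer).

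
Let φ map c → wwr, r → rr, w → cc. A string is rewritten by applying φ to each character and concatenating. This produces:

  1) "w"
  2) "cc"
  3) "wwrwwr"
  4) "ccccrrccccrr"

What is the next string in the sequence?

Rewriting each symbol of ccccrrccccrr: c→wwr, c→wwr, c→wwr, c→wwr, r→rr, r→rr, c→wwr, c→wwr, c→wwr, c→wwr, r→rr, r→rr, which concatenates to wwr wwr wwr wwr rr rr wwr wwr wwr wwr rr rr.

wwrwwrwwrwwrrrrrwwrwwrwwrwwrrrrr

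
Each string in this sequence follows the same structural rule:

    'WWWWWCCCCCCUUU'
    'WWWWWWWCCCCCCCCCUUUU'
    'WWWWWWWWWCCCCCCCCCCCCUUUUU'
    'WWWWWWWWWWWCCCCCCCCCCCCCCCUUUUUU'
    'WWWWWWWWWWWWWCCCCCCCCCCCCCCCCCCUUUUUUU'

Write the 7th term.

Each string has the form W^{2n+3} C^{3n+3} U^{n+2} (n = 1, 2, …).
For term 7, n = 7, so the run lengths are 17, 24, 9.

WWWWWWWWWWWWWWWWWCCCCCCCCCCCCCCCCCCCCCCCCUUUUUUUUU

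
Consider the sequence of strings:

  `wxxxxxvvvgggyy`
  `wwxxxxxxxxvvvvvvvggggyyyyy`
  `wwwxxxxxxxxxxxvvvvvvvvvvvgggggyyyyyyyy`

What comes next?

wwwwxxxxxxxxxxxxxxvvvvvvvvvvvvvvvggggggyyyyyyyyyyy

Term n consists of n w's, followed by 3n+2 x's, followed by 4n-1 v's, followed by n+2 g's, followed by 3n-1 y's (n = 1, 2, …).
At n = 4 the blocks have lengths 4, 14, 15, 6, 11.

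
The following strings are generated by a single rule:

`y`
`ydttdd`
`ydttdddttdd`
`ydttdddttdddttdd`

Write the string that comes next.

Each term is the previous one with dttdd appended.
Applying this once more to ydttdddttdddttdd:

ydttdddttdddttdddttdd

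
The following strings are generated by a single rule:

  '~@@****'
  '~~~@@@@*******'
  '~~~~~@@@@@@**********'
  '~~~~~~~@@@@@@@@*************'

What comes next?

Each string has the form ~^{2n-1} @^{2n} *^{3n+1} (n = 1, 2, …).
At n = 5 the blocks have lengths 9, 10, 16.

~~~~~~~~~@@@@@@@@@@****************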